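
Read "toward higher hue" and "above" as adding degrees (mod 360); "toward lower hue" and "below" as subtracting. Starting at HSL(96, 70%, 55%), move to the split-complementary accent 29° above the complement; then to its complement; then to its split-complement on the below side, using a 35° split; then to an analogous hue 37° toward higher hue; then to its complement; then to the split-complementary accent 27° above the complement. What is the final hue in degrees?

96 + 209 = 305°   (split-comp 29° ↑)
305 + 180 = 485 → 485 − 360 = 125°   (complement)
125 + 145 = 270°   (split-comp 35° ↓)
270 + 37 = 307°   (analog 37° ↑)
307 + 180 = 487 → 487 − 360 = 127°   (complement)
127 + 207 = 334°   (split-comp 27° ↑)

334°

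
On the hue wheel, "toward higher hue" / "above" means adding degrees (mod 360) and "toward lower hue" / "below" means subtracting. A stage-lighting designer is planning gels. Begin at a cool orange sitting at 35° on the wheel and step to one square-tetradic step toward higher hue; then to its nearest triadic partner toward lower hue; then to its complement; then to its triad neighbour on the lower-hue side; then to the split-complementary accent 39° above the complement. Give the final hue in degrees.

+90° (square ↑): 35 + 90 = 125°
−120° (triadic ↓): 125 − 120 = 5°
+180° (complement): 5 + 180 = 185°
−120° (triadic ↓): 185 − 120 = 65°
+219° (split-comp 39° ↑): 65 + 219 = 284°

284°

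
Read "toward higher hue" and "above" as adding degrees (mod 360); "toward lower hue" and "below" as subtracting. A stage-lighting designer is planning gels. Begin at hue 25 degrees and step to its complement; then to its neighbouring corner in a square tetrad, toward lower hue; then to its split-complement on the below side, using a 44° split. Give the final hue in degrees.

251°

25 + 180 = 205°   (complement)
205 − 90 = 115°   (square ↓)
115 + 136 = 251°   (split-comp 44° ↓)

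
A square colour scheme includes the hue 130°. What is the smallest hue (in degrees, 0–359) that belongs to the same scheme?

40°

A square tetradic scheme places four hues every 90°.
The full set through 130° is {40°, 130°, 220°, 310°}.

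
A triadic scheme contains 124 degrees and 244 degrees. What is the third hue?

A triad spaces three hues 120° apart.
The full set is {4°, 124°, 244°}.

4°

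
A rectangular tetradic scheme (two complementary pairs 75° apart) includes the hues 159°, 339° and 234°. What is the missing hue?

A rectangular tetradic uses two complementary pairs 75° apart: offsets 0°, 75°, 180°, 255°.
Among {159°, 234°, 339°}, 159° and 339° are a 180° pair.
The remaining hue 234° needs its own complement: 234 + 180 = 414 → 414 − 360 = 54°

54°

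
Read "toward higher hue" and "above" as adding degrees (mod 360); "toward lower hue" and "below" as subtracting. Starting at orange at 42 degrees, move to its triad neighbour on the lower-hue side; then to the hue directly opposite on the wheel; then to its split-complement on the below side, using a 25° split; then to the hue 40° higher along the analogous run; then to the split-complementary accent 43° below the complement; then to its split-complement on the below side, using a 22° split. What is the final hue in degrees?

232°

triadic ↓ −120°: 42 − 120 = -78 → -78 + 360 = 282°
complement +180°: 282 + 180 = 462 → 462 − 360 = 102°
split-comp 25° ↓ +155°: 102 + 155 = 257°
analog 40° ↑ +40°: 257 + 40 = 297°
split-comp 43° ↓ +137°: 297 + 137 = 434 → 434 − 360 = 74°
split-comp 22° ↓ +158°: 74 + 158 = 232°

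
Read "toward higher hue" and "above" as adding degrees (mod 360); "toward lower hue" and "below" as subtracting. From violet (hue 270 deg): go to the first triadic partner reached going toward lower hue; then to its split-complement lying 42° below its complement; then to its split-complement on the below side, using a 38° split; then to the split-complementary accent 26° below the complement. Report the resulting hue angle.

−120° (triadic ↓): 270 − 120 = 150°
+138° (split-comp 42° ↓): 150 + 138 = 288°
+142° (split-comp 38° ↓): 288 + 142 = 430 → 430 − 360 = 70°
+154° (split-comp 26° ↓): 70 + 154 = 224°

224°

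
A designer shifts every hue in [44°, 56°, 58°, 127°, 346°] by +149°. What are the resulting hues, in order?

44 + 149 = 193°
56 + 149 = 205°
58 + 149 = 207°
127 + 149 = 276°
346 + 149 = 495 → 495 − 360 = 135°

193°, 205°, 207°, 276°, 135°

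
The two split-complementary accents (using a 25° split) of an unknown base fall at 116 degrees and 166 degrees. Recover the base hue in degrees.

The accents sit 25° either side of the complement, so the complement is their short-arc midpoint on the wheel.
Short-arc midpoint of 116° and 166°: 141°.
Base is 180° from the complement: 141 − 180 = -39 → -39 + 360 = 321°

321°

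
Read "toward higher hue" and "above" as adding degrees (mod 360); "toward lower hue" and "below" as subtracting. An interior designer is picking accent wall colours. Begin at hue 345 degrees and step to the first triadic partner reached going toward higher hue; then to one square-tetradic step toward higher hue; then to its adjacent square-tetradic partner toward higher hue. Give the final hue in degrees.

285°

345 + 120 = 465 → 465 − 360 = 105°   (triadic ↑)
105 + 90 = 195°   (square ↑)
195 + 90 = 285°   (square ↑)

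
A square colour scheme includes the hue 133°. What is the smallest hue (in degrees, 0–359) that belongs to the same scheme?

43°

A square tetradic scheme places four hues every 90°.
The full set through 133° is {43°, 133°, 223°, 313°}.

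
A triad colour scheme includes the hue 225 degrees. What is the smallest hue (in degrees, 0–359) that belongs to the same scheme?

A triad places three hues 120° apart.
The full set through 225° is {105°, 225°, 345°}.

105°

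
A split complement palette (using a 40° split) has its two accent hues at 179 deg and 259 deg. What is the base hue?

The accents sit 40° either side of the complement, so the complement is their short-arc midpoint on the wheel.
Short-arc midpoint of 179° and 259°: 219°.
Base is 180° from the complement: 219 − 180 = 39°

39°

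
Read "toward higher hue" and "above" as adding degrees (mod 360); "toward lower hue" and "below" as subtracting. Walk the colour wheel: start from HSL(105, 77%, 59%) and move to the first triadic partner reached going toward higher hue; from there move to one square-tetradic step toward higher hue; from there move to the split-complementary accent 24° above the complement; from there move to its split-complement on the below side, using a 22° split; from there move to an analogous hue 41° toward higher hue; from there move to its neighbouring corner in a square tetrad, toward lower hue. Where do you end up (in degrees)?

+120° (triadic ↑): 105 + 120 = 225°
+90° (square ↑): 225 + 90 = 315°
+204° (split-comp 24° ↑): 315 + 204 = 519 → 519 − 360 = 159°
+158° (split-comp 22° ↓): 159 + 158 = 317°
+41° (analog 41° ↑): 317 + 41 = 358°
−90° (square ↓): 358 − 90 = 268°

268°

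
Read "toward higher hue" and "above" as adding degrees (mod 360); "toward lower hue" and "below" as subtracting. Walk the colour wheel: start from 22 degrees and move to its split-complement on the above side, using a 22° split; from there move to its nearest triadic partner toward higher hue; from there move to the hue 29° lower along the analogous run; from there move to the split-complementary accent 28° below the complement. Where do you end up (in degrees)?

split-comp 22° ↑ +202°: 22 + 202 = 224°
triadic ↑ +120°: 224 + 120 = 344°
analog 29° ↓ −29°: 344 − 29 = 315°
split-comp 28° ↓ +152°: 315 + 152 = 467 → 467 − 360 = 107°

107°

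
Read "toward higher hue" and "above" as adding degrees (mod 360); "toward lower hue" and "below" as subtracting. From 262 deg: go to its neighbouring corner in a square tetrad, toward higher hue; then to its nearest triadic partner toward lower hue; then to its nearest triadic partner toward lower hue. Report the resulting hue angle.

262 + 90 = 352°   (square ↑)
352 − 120 = 232°   (triadic ↓)
232 − 120 = 112°   (triadic ↓)

112°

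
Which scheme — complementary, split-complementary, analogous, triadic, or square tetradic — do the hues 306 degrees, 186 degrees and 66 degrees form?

triadic

Sort the hues: 66°, 186°, 306°.
Successive gaps around the wheel: 120°, 120°, 120°.
Three hues equally spaced 120° apart form a triad.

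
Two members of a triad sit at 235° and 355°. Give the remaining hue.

A triad spaces three hues 120° apart.
The full set is {115°, 235°, 355°}.

115°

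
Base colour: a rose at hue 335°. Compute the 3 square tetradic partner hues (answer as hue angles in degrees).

65°, 155° and 245°

A square tetradic scheme places four hues every 90°.
335 + 90 = 425 → 425 − 360 = 65°
335 + 180 = 515 → 515 − 360 = 155°
335 + 270 = 605 → 605 − 360 = 245°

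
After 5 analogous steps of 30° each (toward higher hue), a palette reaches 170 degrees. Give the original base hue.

5 steps of 30° (toward higher hue) give a net shift of +150°.
Start = end − shift: 170 − 150 = 20°

20°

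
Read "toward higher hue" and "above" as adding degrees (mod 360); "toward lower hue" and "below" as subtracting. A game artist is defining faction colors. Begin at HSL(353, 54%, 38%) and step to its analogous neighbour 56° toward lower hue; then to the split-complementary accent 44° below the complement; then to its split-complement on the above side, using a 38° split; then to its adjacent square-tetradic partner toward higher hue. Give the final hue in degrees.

21°

analog 56° ↓ −56°: 353 − 56 = 297°
split-comp 44° ↓ +136°: 297 + 136 = 433 → 433 − 360 = 73°
split-comp 38° ↑ +218°: 73 + 218 = 291°
square ↑ +90°: 291 + 90 = 381 → 381 − 360 = 21°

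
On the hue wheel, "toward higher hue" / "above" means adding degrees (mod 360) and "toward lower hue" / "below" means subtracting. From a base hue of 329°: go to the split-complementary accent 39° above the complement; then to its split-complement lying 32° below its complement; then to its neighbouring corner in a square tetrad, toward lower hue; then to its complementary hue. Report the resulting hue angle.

329 + 219 = 548 → 548 − 360 = 188°   (split-comp 39° ↑)
188 + 148 = 336°   (split-comp 32° ↓)
336 − 90 = 246°   (square ↓)
246 + 180 = 426 → 426 − 360 = 66°   (complement)

66°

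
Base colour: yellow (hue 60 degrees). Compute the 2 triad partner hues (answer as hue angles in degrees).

180° and 300°

A triad places three hues 120° apart.
60 + 120 = 180°
60 + 240 = 300°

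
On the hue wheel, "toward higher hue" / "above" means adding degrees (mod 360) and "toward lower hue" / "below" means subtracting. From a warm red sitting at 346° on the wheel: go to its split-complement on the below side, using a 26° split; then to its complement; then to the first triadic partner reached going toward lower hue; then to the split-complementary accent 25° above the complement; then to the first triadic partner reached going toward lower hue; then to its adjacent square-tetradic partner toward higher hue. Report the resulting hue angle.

15°

346 + 154 = 500 → 500 − 360 = 140°   (split-comp 26° ↓)
140 + 180 = 320°   (complement)
320 − 120 = 200°   (triadic ↓)
200 + 205 = 405 → 405 − 360 = 45°   (split-comp 25° ↑)
45 − 120 = -75 → -75 + 360 = 285°   (triadic ↓)
285 + 90 = 375 → 375 − 360 = 15°   (square ↑)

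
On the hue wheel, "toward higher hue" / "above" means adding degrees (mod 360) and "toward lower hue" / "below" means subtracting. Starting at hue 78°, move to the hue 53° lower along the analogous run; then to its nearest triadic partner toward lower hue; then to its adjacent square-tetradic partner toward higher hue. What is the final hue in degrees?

analog 53° ↓ −53°: 78 − 53 = 25°
triadic ↓ −120°: 25 − 120 = -95 → -95 + 360 = 265°
square ↑ +90°: 265 + 90 = 355°

355°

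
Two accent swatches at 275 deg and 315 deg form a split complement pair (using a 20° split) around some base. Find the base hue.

115°

The accents sit 20° either side of the complement, so the complement is their short-arc midpoint on the wheel.
Short-arc midpoint of 275° and 315°: 295°.
Base is 180° from the complement: 295 − 180 = 115°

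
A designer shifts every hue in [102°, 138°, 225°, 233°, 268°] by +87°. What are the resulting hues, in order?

102 + 87 = 189°
138 + 87 = 225°
225 + 87 = 312°
233 + 87 = 320°
268 + 87 = 355°

189°, 225°, 312°, 320°, 355°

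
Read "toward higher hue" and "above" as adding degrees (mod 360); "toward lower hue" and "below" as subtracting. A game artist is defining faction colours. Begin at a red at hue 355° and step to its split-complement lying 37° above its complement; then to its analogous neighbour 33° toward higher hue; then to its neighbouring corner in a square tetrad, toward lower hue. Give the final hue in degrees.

155°

+217° (split-comp 37° ↑): 355 + 217 = 572 → 572 − 360 = 212°
+33° (analog 33° ↑): 212 + 33 = 245°
−90° (square ↓): 245 − 90 = 155°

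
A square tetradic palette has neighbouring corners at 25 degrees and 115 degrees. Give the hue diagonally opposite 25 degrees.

205°

A square tetradic scheme places four hues 90° apart; opposite corners are 180° apart.
25 + 180 = 205°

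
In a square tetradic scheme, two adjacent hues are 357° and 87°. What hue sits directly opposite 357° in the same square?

A square tetradic scheme places four hues 90° apart; opposite corners are 180° apart.
357 + 180 = 537 → 537 − 360 = 177°

177°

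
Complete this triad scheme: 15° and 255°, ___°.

A triad places three hues 120° apart.
The full set through 15° is {15°, 135°, 255°}.
Given {15°, 255°}, the missing hue is 135°.

135°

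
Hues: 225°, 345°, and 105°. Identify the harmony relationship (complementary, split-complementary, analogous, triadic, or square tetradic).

triadic

Sort the hues: 105°, 225°, 345°.
Successive gaps around the wheel: 120°, 120°, 120°.
Three hues equally spaced 120° apart form a triad.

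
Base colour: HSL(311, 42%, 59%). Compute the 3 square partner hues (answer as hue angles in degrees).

41°, 131°, 221°

A square tetradic scheme places four hues every 90°.
311 + 90 = 401 → 401 − 360 = 41°
311 + 180 = 491 → 491 − 360 = 131°
311 + 270 = 581 → 581 − 360 = 221°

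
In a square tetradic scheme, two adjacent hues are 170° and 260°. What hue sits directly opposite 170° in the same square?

A square tetradic scheme places four hues 90° apart; opposite corners are 180° apart.
170 + 180 = 350°

350°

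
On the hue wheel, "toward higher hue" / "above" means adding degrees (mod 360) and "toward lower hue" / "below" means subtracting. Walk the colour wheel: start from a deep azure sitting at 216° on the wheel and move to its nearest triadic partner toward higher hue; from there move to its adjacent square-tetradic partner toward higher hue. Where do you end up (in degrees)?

66°

+120° (triadic ↑): 216 + 120 = 336°
+90° (square ↑): 336 + 90 = 426 → 426 − 360 = 66°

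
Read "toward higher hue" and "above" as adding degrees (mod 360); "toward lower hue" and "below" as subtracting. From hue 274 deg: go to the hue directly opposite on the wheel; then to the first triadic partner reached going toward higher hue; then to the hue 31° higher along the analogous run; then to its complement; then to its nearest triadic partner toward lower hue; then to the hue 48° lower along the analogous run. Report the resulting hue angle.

257°

274 + 180 = 454 → 454 − 360 = 94°   (complement)
94 + 120 = 214°   (triadic ↑)
214 + 31 = 245°   (analog 31° ↑)
245 + 180 = 425 → 425 − 360 = 65°   (complement)
65 − 120 = -55 → -55 + 360 = 305°   (triadic ↓)
305 − 48 = 257°   (analog 48° ↓)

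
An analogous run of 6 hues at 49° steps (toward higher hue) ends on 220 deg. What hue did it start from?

335°

5 steps of 49° (toward higher hue) give a net shift of +245°.
Start = end − shift: 220 − 245 = -25 → -25 + 360 = 335°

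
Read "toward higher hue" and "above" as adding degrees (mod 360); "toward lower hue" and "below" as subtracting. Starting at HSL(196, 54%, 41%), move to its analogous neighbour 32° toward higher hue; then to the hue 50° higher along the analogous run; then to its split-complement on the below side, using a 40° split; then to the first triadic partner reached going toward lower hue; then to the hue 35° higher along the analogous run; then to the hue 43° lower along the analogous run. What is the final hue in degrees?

analog 32° ↑ +32°: 196 + 32 = 228°
analog 50° ↑ +50°: 228 + 50 = 278°
split-comp 40° ↓ +140°: 278 + 140 = 418 → 418 − 360 = 58°
triadic ↓ −120°: 58 − 120 = -62 → -62 + 360 = 298°
analog 35° ↑ +35°: 298 + 35 = 333°
analog 43° ↓ −43°: 333 − 43 = 290°

290°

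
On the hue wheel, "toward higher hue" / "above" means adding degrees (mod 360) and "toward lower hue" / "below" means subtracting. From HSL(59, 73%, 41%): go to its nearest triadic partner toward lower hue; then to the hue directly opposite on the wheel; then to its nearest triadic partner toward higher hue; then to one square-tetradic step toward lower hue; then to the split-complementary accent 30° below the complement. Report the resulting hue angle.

triadic ↓ −120°: 59 − 120 = -61 → -61 + 360 = 299°
complement +180°: 299 + 180 = 479 → 479 − 360 = 119°
triadic ↑ +120°: 119 + 120 = 239°
square ↓ −90°: 239 − 90 = 149°
split-comp 30° ↓ +150°: 149 + 150 = 299°

299°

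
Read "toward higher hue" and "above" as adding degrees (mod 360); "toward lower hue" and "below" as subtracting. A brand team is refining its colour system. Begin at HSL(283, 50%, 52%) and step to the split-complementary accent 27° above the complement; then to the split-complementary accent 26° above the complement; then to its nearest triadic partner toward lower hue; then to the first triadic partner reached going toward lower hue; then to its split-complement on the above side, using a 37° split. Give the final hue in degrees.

313°

+207° (split-comp 27° ↑): 283 + 207 = 490 → 490 − 360 = 130°
+206° (split-comp 26° ↑): 130 + 206 = 336°
−120° (triadic ↓): 336 − 120 = 216°
−120° (triadic ↓): 216 − 120 = 96°
+217° (split-comp 37° ↑): 96 + 217 = 313°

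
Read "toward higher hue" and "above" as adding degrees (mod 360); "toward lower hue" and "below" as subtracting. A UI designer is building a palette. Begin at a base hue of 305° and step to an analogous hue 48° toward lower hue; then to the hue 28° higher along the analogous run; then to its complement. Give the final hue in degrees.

analog 48° ↓ −48°: 305 − 48 = 257°
analog 28° ↑ +28°: 257 + 28 = 285°
complement +180°: 285 + 180 = 465 → 465 − 360 = 105°

105°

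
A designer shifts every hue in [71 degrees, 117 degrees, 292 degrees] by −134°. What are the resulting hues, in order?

71 − 134 = -63 → -63 + 360 = 297°
117 − 134 = -17 → -17 + 360 = 343°
292 − 134 = 158°

297°, 343°, 158°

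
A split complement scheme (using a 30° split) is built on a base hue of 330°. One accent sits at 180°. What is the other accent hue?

Split-complementary hues sit 30° either side of the complement.
Complement of the base 330°: 330 + 180 = 510 → 510 − 360 = 150°
The given accent 180° is 30° one side of 150°; the other accent sits 30° the other side: 150 − 30 = 120°

120°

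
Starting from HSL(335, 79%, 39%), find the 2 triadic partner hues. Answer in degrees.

95° and 215°

A triad places three hues 120° apart.
335 + 120 = 455 → 455 − 360 = 95°
335 + 240 = 575 → 575 − 360 = 215°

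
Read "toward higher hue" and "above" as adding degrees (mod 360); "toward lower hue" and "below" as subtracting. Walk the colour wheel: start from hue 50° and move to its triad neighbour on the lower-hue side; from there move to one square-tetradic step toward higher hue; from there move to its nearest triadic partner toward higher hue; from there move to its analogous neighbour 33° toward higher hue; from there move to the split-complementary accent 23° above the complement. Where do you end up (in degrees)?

−120° (triadic ↓): 50 − 120 = -70 → -70 + 360 = 290°
+90° (square ↑): 290 + 90 = 380 → 380 − 360 = 20°
+120° (triadic ↑): 20 + 120 = 140°
+33° (analog 33° ↑): 140 + 33 = 173°
+203° (split-comp 23° ↑): 173 + 203 = 376 → 376 − 360 = 16°

16°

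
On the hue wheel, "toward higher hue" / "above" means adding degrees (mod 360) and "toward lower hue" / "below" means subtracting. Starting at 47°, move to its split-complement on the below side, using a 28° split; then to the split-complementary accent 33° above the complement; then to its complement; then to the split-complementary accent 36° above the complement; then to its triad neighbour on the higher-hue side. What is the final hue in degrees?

208°

47 + 152 = 199°   (split-comp 28° ↓)
199 + 213 = 412 → 412 − 360 = 52°   (split-comp 33° ↑)
52 + 180 = 232°   (complement)
232 + 216 = 448 → 448 − 360 = 88°   (split-comp 36° ↑)
88 + 120 = 208°   (triadic ↑)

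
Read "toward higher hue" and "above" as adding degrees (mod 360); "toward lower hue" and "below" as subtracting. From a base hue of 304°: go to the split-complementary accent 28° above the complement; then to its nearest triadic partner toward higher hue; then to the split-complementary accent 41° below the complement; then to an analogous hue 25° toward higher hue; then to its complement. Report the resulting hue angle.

+208° (split-comp 28° ↑): 304 + 208 = 512 → 512 − 360 = 152°
+120° (triadic ↑): 152 + 120 = 272°
+139° (split-comp 41° ↓): 272 + 139 = 411 → 411 − 360 = 51°
+25° (analog 25° ↑): 51 + 25 = 76°
+180° (complement): 76 + 180 = 256°

256°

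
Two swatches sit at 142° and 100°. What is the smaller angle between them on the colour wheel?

42°

|142 − 100| = 42.
42 ≤ 180, so the shorter arc is 42°.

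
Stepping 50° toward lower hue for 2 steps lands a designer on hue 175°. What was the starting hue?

275°

2 steps of 50° (toward lower hue) give a net shift of −100°.
Start = end − shift: 175 + 100 = 275°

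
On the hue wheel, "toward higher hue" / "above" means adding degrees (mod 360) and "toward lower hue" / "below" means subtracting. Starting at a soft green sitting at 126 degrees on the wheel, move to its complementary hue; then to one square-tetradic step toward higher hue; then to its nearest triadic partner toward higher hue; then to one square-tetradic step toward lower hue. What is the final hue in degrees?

126 + 180 = 306°   (complement)
306 + 90 = 396 → 396 − 360 = 36°   (square ↑)
36 + 120 = 156°   (triadic ↑)
156 − 90 = 66°   (square ↓)

66°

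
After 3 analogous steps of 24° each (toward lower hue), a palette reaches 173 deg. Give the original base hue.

245°

3 steps of 24° (toward lower hue) give a net shift of −72°.
Start = end − shift: 173 + 72 = 245°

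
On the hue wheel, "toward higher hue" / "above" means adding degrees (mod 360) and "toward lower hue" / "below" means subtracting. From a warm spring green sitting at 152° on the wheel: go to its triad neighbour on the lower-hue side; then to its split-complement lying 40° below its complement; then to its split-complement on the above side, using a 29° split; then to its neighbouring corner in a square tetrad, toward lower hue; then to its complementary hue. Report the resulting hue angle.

triadic ↓ −120°: 152 − 120 = 32°
split-comp 40° ↓ +140°: 32 + 140 = 172°
split-comp 29° ↑ +209°: 172 + 209 = 381 → 381 − 360 = 21°
square ↓ −90°: 21 − 90 = -69 → -69 + 360 = 291°
complement +180°: 291 + 180 = 471 → 471 − 360 = 111°

111°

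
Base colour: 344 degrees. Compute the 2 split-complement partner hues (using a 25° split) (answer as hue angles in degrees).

139° and 189°

Split-complementary hues sit 25° either side of the complement.
Complement of 344 degrees: 344 + 180 = 524 → 524 − 360 = 164°
164 − 25 = 139°
164 + 25 = 189°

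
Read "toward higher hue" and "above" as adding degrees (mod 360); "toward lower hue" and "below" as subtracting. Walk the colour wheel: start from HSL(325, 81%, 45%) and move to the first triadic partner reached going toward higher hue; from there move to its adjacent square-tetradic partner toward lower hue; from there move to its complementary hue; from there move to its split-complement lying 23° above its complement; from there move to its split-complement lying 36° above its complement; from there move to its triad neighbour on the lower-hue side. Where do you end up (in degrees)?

325 + 120 = 445 → 445 − 360 = 85°   (triadic ↑)
85 − 90 = -5 → -5 + 360 = 355°   (square ↓)
355 + 180 = 535 → 535 − 360 = 175°   (complement)
175 + 203 = 378 → 378 − 360 = 18°   (split-comp 23° ↑)
18 + 216 = 234°   (split-comp 36° ↑)
234 − 120 = 114°   (triadic ↓)

114°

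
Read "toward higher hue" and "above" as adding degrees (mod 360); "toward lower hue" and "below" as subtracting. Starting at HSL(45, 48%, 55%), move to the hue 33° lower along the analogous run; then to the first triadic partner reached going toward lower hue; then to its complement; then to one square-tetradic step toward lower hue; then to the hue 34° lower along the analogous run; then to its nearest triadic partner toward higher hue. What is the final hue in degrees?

68°

analog 33° ↓ −33°: 45 − 33 = 12°
triadic ↓ −120°: 12 − 120 = -108 → -108 + 360 = 252°
complement +180°: 252 + 180 = 432 → 432 − 360 = 72°
square ↓ −90°: 72 − 90 = -18 → -18 + 360 = 342°
analog 34° ↓ −34°: 342 − 34 = 308°
triadic ↑ +120°: 308 + 120 = 428 → 428 − 360 = 68°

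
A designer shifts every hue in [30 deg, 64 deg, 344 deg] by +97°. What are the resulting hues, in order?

30 + 97 = 127°
64 + 97 = 161°
344 + 97 = 441 → 441 − 360 = 81°

127°, 161°, 81°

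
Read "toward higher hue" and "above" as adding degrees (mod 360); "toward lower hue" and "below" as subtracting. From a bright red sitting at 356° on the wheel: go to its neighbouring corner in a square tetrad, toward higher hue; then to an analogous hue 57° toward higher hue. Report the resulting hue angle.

143°

356 + 90 = 446 → 446 − 360 = 86°   (square ↑)
86 + 57 = 143°   (analog 57° ↑)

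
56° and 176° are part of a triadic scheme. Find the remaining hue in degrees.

296°

A triad places three hues 120° apart.
The full set through 56° is {56°, 176°, 296°}.
Given {56°, 176°}, the missing hue is 296°.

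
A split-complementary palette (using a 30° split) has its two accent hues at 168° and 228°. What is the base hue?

18°

The accents sit 30° either side of the complement, so the complement is their short-arc midpoint on the wheel.
Short-arc midpoint of 168° and 228°: 198°.
Base is 180° from the complement: 198 − 180 = 18°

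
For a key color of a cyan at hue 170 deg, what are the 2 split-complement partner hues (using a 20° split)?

330° and 10°

Split-complementary hues sit 20° either side of the complement.
Complement of 170 deg: 170 + 180 = 350°
350 − 20 = 330°
350 + 20 = 370 → 370 − 360 = 10°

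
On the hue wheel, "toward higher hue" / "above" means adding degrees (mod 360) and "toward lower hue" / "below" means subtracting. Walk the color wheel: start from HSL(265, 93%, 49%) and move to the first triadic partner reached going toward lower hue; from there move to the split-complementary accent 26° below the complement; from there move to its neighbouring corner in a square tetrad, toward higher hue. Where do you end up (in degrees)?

29°

−120° (triadic ↓): 265 − 120 = 145°
+154° (split-comp 26° ↓): 145 + 154 = 299°
+90° (square ↑): 299 + 90 = 389 → 389 − 360 = 29°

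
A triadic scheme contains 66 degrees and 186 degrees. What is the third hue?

A triad spaces three hues 120° apart.
The full set is {66°, 186°, 306°}.

306°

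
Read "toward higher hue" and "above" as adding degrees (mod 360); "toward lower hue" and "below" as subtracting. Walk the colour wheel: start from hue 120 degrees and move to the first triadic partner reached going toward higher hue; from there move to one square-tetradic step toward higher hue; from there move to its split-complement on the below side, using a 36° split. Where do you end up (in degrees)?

114°

triadic ↑ +120°: 120 + 120 = 240°
square ↑ +90°: 240 + 90 = 330°
split-comp 36° ↓ +144°: 330 + 144 = 474 → 474 − 360 = 114°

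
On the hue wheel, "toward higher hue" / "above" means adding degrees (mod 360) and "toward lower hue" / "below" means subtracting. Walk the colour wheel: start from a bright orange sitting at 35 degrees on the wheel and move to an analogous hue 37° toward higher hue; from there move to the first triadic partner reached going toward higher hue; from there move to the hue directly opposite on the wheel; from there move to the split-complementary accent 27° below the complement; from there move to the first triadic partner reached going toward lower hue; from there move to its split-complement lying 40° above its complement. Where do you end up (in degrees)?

265°

analog 37° ↑ +37°: 35 + 37 = 72°
triadic ↑ +120°: 72 + 120 = 192°
complement +180°: 192 + 180 = 372 → 372 − 360 = 12°
split-comp 27° ↓ +153°: 12 + 153 = 165°
triadic ↓ −120°: 165 − 120 = 45°
split-comp 40° ↑ +220°: 45 + 220 = 265°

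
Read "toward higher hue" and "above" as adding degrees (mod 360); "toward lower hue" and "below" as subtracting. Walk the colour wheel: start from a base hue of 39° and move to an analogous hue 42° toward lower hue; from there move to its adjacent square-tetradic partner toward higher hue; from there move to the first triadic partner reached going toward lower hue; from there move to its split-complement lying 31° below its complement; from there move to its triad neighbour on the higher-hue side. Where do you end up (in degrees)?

39 − 42 = -3 → -3 + 360 = 357°   (analog 42° ↓)
357 + 90 = 447 → 447 − 360 = 87°   (square ↑)
87 − 120 = -33 → -33 + 360 = 327°   (triadic ↓)
327 + 149 = 476 → 476 − 360 = 116°   (split-comp 31° ↓)
116 + 120 = 236°   (triadic ↑)

236°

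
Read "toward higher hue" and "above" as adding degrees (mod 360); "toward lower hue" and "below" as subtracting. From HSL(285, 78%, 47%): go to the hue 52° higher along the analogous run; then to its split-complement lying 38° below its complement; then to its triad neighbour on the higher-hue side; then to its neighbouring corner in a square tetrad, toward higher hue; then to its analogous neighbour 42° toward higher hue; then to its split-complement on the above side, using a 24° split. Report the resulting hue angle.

215°

+52° (analog 52° ↑): 285 + 52 = 337°
+142° (split-comp 38° ↓): 337 + 142 = 479 → 479 − 360 = 119°
+120° (triadic ↑): 119 + 120 = 239°
+90° (square ↑): 239 + 90 = 329°
+42° (analog 42° ↑): 329 + 42 = 371 → 371 − 360 = 11°
+204° (split-comp 24° ↑): 11 + 204 = 215°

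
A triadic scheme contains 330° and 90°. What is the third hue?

210°

A triad spaces three hues 120° apart.
The full set is {90°, 210°, 330°}.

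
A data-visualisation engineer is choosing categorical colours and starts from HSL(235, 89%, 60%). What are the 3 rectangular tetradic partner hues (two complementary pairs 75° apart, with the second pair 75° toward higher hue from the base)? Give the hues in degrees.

A rectangular tetradic uses two complementary pairs 75° apart: offsets 0°, 75°, 180°, 255°.
235 + 75 = 310°
235 + 180 = 415 → 415 − 360 = 55°
235 + 255 = 490 → 490 − 360 = 130°

310°, 55°, and 130°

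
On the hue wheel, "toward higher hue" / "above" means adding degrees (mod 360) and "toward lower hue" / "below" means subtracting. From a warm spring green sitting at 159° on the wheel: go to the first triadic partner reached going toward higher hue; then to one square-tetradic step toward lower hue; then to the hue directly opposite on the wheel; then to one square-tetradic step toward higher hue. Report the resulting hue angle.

99°

+120° (triadic ↑): 159 + 120 = 279°
−90° (square ↓): 279 − 90 = 189°
+180° (complement): 189 + 180 = 369 → 369 − 360 = 9°
+90° (square ↑): 9 + 90 = 99°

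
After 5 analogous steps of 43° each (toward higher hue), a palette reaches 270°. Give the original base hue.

55°

5 steps of 43° (toward higher hue) give a net shift of +215°.
Start = end − shift: 270 − 215 = 55°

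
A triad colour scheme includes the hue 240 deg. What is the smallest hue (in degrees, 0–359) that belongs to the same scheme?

A triad places three hues 120° apart.
The full set through 240° is {0°, 120°, 240°}.

0°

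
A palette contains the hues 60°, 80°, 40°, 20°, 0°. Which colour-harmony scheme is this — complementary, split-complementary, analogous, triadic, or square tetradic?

Sort the hues: 0°, 20°, 40°, 60°, 80°.
Successive gaps around the wheel: 20°, 20°, 20°, 20°, 280°.
A run of hues at equal small steps (20°) with one large closing gap is an analogous group.

analogous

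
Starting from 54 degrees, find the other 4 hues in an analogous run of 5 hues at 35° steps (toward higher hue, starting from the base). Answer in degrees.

Analogous hues sit every 35° along the wheel.
54 + 35 = 89°
54 + 70 = 124°
54 + 105 = 159°
54 + 140 = 194°

89°, 124°, 159° and 194°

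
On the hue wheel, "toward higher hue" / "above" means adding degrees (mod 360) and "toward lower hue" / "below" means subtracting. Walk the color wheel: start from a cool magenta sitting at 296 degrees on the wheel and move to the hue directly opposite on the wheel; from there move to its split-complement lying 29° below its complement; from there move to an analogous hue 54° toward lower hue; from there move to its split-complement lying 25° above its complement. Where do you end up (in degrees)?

58°

+180° (complement): 296 + 180 = 476 → 476 − 360 = 116°
+151° (split-comp 29° ↓): 116 + 151 = 267°
−54° (analog 54° ↓): 267 − 54 = 213°
+205° (split-comp 25° ↑): 213 + 205 = 418 → 418 − 360 = 58°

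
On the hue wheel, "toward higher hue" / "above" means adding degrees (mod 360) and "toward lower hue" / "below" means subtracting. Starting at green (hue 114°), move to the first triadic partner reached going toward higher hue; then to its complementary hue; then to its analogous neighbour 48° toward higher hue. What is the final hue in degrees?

102°

triadic ↑ +120°: 114 + 120 = 234°
complement +180°: 234 + 180 = 414 → 414 − 360 = 54°
analog 48° ↑ +48°: 54 + 48 = 102°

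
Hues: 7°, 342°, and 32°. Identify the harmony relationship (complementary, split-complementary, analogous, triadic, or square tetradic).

analogous

Sort the hues: 7°, 32°, 342°.
Successive gaps around the wheel: 25°, 310°, 25°.
A run of hues at equal small steps (25°) with one large closing gap is an analogous group.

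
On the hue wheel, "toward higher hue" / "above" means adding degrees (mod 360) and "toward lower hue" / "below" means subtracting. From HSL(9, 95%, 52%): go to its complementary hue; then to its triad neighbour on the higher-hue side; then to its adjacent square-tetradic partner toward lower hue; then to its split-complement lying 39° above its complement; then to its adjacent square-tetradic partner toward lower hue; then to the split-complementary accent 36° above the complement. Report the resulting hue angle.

9 + 180 = 189°   (complement)
189 + 120 = 309°   (triadic ↑)
309 − 90 = 219°   (square ↓)
219 + 219 = 438 → 438 − 360 = 78°   (split-comp 39° ↑)
78 − 90 = -12 → -12 + 360 = 348°   (square ↓)
348 + 216 = 564 → 564 − 360 = 204°   (split-comp 36° ↑)

204°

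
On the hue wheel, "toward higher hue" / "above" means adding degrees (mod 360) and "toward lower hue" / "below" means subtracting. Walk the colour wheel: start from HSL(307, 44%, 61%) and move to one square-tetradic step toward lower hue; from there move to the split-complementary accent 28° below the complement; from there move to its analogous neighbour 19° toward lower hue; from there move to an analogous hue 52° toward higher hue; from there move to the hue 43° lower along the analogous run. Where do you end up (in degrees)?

359°

−90° (square ↓): 307 − 90 = 217°
+152° (split-comp 28° ↓): 217 + 152 = 369 → 369 − 360 = 9°
−19° (analog 19° ↓): 9 − 19 = -10 → -10 + 360 = 350°
+52° (analog 52° ↑): 350 + 52 = 402 → 402 − 360 = 42°
−43° (analog 43° ↓): 42 − 43 = -1 → -1 + 360 = 359°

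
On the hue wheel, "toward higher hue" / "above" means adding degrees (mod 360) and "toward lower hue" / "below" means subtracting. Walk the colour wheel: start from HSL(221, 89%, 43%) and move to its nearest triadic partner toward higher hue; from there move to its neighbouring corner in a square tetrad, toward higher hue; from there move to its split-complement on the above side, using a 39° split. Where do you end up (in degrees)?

290°

221 + 120 = 341°   (triadic ↑)
341 + 90 = 431 → 431 − 360 = 71°   (square ↑)
71 + 219 = 290°   (split-comp 39° ↑)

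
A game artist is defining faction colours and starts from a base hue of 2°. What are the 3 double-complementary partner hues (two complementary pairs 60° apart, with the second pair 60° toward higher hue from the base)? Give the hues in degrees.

62°, 182°, 242°

A rectangular tetradic uses two complementary pairs 60° apart: offsets 0°, 60°, 180°, 240°.
2 + 60 = 62°
2 + 180 = 182°
2 + 240 = 242°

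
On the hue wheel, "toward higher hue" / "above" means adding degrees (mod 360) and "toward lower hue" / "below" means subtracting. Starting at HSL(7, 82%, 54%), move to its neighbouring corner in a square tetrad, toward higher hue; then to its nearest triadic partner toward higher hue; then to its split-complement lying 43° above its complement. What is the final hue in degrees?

square ↑ +90°: 7 + 90 = 97°
triadic ↑ +120°: 97 + 120 = 217°
split-comp 43° ↑ +223°: 217 + 223 = 440 → 440 − 360 = 80°

80°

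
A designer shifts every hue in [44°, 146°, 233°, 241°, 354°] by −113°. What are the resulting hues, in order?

44 − 113 = -69 → -69 + 360 = 291°
146 − 113 = 33°
233 − 113 = 120°
241 − 113 = 128°
354 − 113 = 241°

291°, 33°, 120°, 128°, 241°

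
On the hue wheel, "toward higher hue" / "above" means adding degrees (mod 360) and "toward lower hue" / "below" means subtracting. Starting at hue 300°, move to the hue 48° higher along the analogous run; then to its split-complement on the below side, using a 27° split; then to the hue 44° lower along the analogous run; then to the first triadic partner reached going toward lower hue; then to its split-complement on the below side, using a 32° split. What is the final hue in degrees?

analog 48° ↑ +48°: 300 + 48 = 348°
split-comp 27° ↓ +153°: 348 + 153 = 501 → 501 − 360 = 141°
analog 44° ↓ −44°: 141 − 44 = 97°
triadic ↓ −120°: 97 − 120 = -23 → -23 + 360 = 337°
split-comp 32° ↓ +148°: 337 + 148 = 485 → 485 − 360 = 125°

125°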